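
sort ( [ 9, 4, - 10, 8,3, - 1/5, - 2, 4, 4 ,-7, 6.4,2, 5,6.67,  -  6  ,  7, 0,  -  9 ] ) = [ - 10,  -  9, - 7, - 6, - 2,  -  1/5 , 0,  2,  3, 4, 4,4, 5, 6.4,6.67, 7, 8, 9]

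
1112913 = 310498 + 802415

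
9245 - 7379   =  1866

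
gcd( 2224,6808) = 8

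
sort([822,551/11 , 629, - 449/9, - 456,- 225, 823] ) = [ - 456, -225, - 449/9, 551/11, 629,822, 823 ] 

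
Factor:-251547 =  - 3^1*191^1 * 439^1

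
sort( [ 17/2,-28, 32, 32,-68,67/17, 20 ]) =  [ - 68, - 28 , 67/17,17/2,  20,32,32]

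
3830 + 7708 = 11538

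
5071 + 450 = 5521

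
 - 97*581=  - 56357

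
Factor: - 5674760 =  - 2^3*  5^1*7^1*13^1*1559^1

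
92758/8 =46379/4=11594.75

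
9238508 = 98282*94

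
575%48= 47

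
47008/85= 47008/85 = 553.04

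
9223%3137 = 2949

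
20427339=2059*9921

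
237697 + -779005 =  - 541308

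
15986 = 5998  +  9988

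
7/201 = 7/201 = 0.03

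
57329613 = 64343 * 891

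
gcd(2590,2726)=2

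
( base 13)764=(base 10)1265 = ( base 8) 2361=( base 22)2db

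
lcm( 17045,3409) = 17045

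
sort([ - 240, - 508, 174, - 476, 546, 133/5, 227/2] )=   [-508, - 476, - 240,133/5,227/2,174,546]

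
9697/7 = 1385  +  2/7=1385.29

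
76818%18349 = 3422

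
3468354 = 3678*943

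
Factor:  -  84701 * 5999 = -7^1*857^1*84701^1 = - 508121299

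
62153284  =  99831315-37678031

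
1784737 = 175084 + 1609653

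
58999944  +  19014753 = 78014697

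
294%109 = 76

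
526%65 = 6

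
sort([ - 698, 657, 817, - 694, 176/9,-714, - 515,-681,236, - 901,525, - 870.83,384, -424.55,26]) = [ - 901,- 870.83,- 714, - 698, - 694, - 681, - 515, - 424.55, 176/9, 26  ,  236,384, 525, 657, 817 ]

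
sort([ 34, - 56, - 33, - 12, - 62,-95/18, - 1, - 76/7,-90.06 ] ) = [ - 90.06,  -  62, - 56, - 33,  -  12, - 76/7,-95/18, - 1, 34 ] 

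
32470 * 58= 1883260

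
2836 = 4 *709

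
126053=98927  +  27126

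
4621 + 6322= 10943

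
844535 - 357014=487521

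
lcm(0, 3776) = 0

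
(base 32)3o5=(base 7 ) 14132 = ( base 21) 8f2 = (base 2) 111100000101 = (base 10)3845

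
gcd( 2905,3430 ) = 35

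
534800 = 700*764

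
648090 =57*11370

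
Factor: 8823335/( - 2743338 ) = - 2^(  -  1)*3^ (-1)*5^1*13^( - 1) * 35171^( - 1) * 1764667^1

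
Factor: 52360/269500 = 34/175 = 2^1*5^(-2)*7^( - 1)*17^1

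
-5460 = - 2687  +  -2773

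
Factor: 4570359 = 3^1*1523453^1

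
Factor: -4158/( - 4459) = 2^1*3^3*7^( - 2)*11^1*13^( - 1) = 594/637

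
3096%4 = 0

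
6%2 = 0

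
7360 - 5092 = 2268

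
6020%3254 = 2766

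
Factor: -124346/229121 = -2^1 * 19^( - 1 )*31^ ( - 1)*79^1*389^( - 1)*787^1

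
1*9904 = 9904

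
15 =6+9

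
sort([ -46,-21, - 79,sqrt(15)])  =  [ - 79, - 46, - 21, sqrt(15) ]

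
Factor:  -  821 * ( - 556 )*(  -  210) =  - 95859960 = - 2^3 *3^1 * 5^1*7^1 * 139^1*821^1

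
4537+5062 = 9599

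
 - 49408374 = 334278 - 49742652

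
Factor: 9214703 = 9214703^1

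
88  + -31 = 57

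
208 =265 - 57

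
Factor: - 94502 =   -  2^1*47251^1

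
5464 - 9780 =  -  4316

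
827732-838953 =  - 11221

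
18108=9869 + 8239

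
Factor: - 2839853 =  - 2839853^1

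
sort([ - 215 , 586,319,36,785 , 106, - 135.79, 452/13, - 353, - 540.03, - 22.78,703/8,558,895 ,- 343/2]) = [ - 540.03, - 353, - 215, - 343/2, - 135.79 , - 22.78,452/13,36, 703/8,106,319 , 558, 586,  785, 895] 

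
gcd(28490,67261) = 1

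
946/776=1 + 85/388= 1.22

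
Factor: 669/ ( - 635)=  - 3^1 * 5^(-1)*127^(-1)*223^1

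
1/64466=1/64466=0.00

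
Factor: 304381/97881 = 737/237=3^( - 1)*11^1*67^1*79^( - 1 ) 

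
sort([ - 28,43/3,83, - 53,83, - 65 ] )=[ - 65 , - 53, - 28,43/3,83, 83]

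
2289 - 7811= - 5522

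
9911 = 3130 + 6781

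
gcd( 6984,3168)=72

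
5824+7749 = 13573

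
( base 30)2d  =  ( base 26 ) 2l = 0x49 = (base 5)243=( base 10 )73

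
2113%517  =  45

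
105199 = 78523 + 26676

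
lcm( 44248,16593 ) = 132744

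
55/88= 5/8= 0.62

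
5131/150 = 34  +  31/150 =34.21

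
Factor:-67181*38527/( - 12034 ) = 2588282387/12034 = 2^( - 1) * 11^(- 1)*59^1*547^( - 1)*653^1*67181^1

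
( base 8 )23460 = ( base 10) 10032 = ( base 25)g17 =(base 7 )41151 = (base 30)B4C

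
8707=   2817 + 5890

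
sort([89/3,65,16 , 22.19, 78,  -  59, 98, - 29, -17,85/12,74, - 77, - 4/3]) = [ - 77 ,-59, - 29, - 17,-4/3 , 85/12,16, 22.19,89/3, 65,74,78, 98]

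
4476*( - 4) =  - 17904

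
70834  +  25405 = 96239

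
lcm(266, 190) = 1330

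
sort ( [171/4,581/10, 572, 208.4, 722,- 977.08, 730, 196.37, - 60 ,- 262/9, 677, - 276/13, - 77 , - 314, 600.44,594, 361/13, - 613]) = [-977.08 , - 613, - 314, - 77, - 60, - 262/9, - 276/13,  361/13,171/4,581/10,  196.37,208.4, 572, 594, 600.44,  677,  722,730 ]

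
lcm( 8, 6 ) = 24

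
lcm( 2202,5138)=15414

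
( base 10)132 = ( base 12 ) B0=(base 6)340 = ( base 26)52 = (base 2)10000100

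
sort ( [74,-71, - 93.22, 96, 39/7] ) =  [ - 93.22, - 71,  39/7, 74, 96 ] 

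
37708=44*857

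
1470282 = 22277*66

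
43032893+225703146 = 268736039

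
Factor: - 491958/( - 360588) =543/398 = 2^( - 1 )*3^1*181^1*199^( - 1) 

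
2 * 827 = 1654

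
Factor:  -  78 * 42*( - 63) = 206388  =  2^2*3^4*7^2 *13^1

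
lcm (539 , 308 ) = 2156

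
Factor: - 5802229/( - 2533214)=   2^( - 1 )*37^1*79^( - 1)*16033^( - 1) *156817^1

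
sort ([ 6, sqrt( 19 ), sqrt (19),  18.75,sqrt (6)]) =[sqrt( 6 ), sqrt( 19),  sqrt (19 ), 6, 18.75] 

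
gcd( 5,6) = 1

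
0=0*9697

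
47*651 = 30597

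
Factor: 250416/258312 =222/229 =2^1 *3^1*37^1*229^( - 1)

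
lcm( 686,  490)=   3430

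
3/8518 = 3/8518 = 0.00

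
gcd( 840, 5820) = 60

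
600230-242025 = 358205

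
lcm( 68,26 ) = 884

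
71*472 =33512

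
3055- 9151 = - 6096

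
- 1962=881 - 2843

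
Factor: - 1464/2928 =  - 1/2=   - 2^( - 1)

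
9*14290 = 128610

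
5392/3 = 5392/3 = 1797.33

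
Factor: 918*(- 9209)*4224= - 2^8 * 3^4*11^1 * 17^1*9209^1 = - 35709113088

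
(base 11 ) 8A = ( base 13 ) 77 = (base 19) 53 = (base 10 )98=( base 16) 62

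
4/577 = 4/577 = 0.01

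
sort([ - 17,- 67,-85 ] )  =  [ - 85, - 67, - 17] 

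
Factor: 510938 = 2^1 * 255469^1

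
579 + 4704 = 5283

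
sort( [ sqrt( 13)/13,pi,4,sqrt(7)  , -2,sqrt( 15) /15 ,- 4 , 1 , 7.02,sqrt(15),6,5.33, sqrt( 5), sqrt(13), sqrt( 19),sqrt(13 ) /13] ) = [ - 4, - 2,sqrt( 15) /15,  sqrt(13)/13 , sqrt( 13)/13,1,  sqrt (5) , sqrt( 7) , pi,  sqrt( 13),sqrt(15 ) , 4, sqrt( 19 ) , 5.33,6,7.02] 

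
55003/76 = 55003/76 = 723.72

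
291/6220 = 291/6220 = 0.05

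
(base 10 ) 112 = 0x70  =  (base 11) a2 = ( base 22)52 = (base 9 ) 134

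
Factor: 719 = 719^1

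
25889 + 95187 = 121076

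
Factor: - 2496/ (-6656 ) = 3/8  =  2^ ( - 3)*3^1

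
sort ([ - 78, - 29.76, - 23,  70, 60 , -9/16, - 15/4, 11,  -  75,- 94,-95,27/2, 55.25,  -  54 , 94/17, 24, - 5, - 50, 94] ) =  [-95,-94, - 78 , - 75, -54, - 50, - 29.76, - 23,-5, - 15/4,- 9/16,94/17, 11, 27/2, 24, 55.25, 60, 70, 94]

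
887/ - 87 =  - 11+70/87 = - 10.20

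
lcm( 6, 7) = 42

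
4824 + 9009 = 13833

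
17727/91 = 17727/91= 194.80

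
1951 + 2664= 4615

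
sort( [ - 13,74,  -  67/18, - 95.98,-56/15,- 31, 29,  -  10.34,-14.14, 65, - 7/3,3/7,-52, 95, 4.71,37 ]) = [ - 95.98, - 52,- 31,-14.14,  -  13,-10.34,  -  56/15,  -  67/18, - 7/3,3/7,4.71,29, 37, 65, 74, 95 ] 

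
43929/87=504 + 27/29 = 504.93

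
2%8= 2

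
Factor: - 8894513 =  - 53^1*257^1*653^1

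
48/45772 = 12/11443  =  0.00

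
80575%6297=5011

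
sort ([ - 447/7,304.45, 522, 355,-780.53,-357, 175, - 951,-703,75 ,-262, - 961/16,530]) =[ - 951,-780.53, - 703,-357,-262,-447/7,-961/16,75,175,304.45,355, 522, 530] 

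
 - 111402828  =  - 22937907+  - 88464921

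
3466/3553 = 3466/3553 =0.98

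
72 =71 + 1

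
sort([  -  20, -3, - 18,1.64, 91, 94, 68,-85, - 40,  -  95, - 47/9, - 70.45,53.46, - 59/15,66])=[-95,-85, - 70.45, - 40,-20, - 18, - 47/9,-59/15 ,  -  3, 1.64,53.46, 66, 68, 91, 94]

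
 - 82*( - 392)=32144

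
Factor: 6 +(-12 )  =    -  6= - 2^1 * 3^1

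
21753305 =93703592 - 71950287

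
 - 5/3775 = -1/755 = - 0.00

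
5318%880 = 38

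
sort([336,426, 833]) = [ 336,426 , 833 ] 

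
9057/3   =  3019 = 3019.00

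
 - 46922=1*( - 46922 )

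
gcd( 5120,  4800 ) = 320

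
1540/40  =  77/2 = 38.50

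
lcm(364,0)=0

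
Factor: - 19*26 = -2^1 * 13^1 * 19^1=- 494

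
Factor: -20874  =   -2^1*3^1*7^2*71^1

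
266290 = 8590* 31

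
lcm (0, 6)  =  0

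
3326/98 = 33  +  46/49 = 33.94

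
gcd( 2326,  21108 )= 2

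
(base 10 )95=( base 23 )43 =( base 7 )164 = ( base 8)137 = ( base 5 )340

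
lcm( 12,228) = 228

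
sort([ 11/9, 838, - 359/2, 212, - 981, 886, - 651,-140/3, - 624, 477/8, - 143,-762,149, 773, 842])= [ - 981, - 762, - 651, - 624,  -  359/2,-143 , - 140/3, 11/9,477/8, 149, 212,773 , 838,  842,886]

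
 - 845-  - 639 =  - 206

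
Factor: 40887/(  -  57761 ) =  - 3^2 * 7^1*89^( - 1) = - 63/89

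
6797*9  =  61173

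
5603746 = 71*78926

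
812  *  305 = 247660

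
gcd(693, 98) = 7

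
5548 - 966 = 4582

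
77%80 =77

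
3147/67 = 46 + 65/67 = 46.97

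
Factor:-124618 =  - 2^1*13^1 * 4793^1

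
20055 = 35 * 573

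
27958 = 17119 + 10839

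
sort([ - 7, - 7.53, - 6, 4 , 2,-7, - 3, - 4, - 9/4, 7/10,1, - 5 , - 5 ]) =[ - 7.53, - 7, - 7 , - 6, - 5,-5,  -  4, - 3, - 9/4,7/10, 1,  2, 4]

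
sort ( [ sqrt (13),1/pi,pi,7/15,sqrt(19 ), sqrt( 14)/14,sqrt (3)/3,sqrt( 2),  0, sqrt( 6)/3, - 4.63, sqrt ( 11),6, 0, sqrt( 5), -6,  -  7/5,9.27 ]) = [ -6,- 4.63, - 7/5,0,0,sqrt(14)/14,1/pi,7/15,sqrt ( 3)/3,sqrt( 6 ) /3, sqrt( 2),sqrt(5 ),pi,sqrt( 11 ),sqrt( 13),  sqrt( 19),6,9.27 ]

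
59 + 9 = 68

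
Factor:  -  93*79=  - 7347=-3^1 * 31^1 * 79^1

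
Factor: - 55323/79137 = - 683/977 = -  683^1  *  977^ ( -1)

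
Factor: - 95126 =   -  2^1*47563^1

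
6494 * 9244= 60030536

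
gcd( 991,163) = 1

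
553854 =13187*42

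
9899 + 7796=17695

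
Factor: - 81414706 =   -  2^1*71^1*573343^1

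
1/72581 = 1/72581 = 0.00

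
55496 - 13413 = 42083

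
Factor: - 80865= - 3^3 * 5^1*599^1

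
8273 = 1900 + 6373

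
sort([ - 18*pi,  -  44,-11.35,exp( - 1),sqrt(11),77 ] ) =[ - 18*pi, - 44, - 11.35, exp(-1 ),  sqrt(11),77]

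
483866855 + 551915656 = 1035782511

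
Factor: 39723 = 3^1*13241^1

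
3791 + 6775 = 10566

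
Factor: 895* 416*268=99781760 = 2^7*5^1*13^1*67^1*179^1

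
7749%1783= 617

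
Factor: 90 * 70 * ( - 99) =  - 2^2*3^4*5^2*7^1*11^1=   - 623700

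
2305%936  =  433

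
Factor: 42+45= 87 = 3^1* 29^1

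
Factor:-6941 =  - 11^1 * 631^1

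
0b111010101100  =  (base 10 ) 3756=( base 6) 25220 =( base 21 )8AI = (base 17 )cgg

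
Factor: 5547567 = 3^1*1849189^1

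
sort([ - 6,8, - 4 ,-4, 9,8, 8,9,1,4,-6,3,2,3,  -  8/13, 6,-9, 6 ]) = [ - 9,-6, - 6, - 4,-4, - 8/13,1,2,3, 3, 4,6, 6,8,8,8 , 9,9 ] 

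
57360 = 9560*6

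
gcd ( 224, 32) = 32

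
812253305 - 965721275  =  -153467970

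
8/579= 8/579 = 0.01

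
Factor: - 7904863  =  -7904863^1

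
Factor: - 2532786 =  - 2^1*3^1 * 43^1*9817^1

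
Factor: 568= 2^3*71^1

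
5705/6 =950+5/6 = 950.83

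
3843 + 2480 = 6323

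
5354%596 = 586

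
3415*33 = 112695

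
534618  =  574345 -39727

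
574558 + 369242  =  943800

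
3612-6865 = - 3253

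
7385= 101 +7284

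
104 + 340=444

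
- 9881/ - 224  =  44 +25/224 = 44.11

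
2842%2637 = 205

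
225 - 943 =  - 718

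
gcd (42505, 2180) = 5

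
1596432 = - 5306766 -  - 6903198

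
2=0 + 2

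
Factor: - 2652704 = - 2^5*19^1  *  4363^1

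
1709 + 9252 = 10961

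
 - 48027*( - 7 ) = 336189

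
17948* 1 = 17948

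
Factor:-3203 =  - 3203^1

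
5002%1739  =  1524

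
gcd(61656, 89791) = 1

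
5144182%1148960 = 548342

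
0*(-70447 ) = 0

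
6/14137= 6/14137 = 0.00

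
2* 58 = 116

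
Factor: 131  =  131^1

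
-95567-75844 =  - 171411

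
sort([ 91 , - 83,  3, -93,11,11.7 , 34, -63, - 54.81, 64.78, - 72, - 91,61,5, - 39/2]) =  [ - 93, - 91, - 83, - 72, - 63, - 54.81, - 39/2,3, 5, 11 , 11.7, 34, 61, 64.78, 91]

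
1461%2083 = 1461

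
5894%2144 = 1606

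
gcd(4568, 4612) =4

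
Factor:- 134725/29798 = - 425/94=- 2^( - 1)*5^2*17^1*47^( - 1)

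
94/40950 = 47/20475 =0.00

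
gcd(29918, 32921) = 7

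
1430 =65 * 22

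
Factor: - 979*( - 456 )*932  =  2^5 * 3^1*11^1*19^1*89^1*233^1 = 416067168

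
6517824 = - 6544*( - 996 ) 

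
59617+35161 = 94778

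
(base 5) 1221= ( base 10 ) 186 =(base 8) 272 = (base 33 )5L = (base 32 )5Q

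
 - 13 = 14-27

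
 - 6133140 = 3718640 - 9851780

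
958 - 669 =289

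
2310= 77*30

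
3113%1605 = 1508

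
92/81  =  92/81=1.14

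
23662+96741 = 120403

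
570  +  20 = 590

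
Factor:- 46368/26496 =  - 7/4 = - 2^( - 2)*7^1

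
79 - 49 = 30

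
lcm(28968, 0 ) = 0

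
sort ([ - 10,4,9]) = [ - 10, 4, 9]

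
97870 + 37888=135758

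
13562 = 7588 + 5974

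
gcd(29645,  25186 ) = 49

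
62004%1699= 840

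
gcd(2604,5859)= 651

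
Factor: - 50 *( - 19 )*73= 69350=2^1*5^2*19^1*73^1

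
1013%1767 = 1013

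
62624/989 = 63 + 317/989 = 63.32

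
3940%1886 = 168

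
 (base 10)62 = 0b111110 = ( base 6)142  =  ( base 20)32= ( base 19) 35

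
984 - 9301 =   -  8317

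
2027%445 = 247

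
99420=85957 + 13463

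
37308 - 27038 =10270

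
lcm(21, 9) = 63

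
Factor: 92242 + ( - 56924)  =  35318 = 2^1*17659^1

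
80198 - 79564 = 634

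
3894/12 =649/2 = 324.50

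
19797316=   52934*374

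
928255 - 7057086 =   -  6128831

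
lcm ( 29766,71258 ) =2351514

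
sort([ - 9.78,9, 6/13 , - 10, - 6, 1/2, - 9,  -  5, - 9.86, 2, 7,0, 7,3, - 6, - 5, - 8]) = [ -10, - 9.86, - 9.78, - 9, - 8, - 6,- 6, - 5, - 5 , 0,  6/13, 1/2, 2, 3,7,7,9 ]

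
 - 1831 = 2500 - 4331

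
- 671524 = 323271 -994795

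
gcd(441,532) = 7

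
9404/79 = 119 + 3/79=119.04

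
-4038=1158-5196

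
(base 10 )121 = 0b1111001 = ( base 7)232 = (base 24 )51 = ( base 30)41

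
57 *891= 50787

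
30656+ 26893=57549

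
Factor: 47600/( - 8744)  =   - 2^1*5^2*7^1*17^1*1093^(-1 ) = -5950/1093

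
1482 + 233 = 1715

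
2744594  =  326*8419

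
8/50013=8/50013 = 0.00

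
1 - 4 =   -  3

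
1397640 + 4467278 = 5864918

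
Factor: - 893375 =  - 5^3*7^1 *1021^1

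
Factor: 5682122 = 2^1 *887^1 *3203^1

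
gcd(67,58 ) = 1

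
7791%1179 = 717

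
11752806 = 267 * 44018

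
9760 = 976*10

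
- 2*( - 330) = 660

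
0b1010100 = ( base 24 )3C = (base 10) 84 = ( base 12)70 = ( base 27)33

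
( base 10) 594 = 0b1001010010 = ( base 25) NJ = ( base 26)MM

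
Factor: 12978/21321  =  14/23 = 2^1*7^1 * 23^( - 1)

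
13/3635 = 13/3635=0.00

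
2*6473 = 12946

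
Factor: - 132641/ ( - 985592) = 2^ ( - 3)*17^ ( - 1)*23^1*73^1* 79^1*7247^( - 1 )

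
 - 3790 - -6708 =2918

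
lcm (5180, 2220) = 15540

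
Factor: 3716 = 2^2 * 929^1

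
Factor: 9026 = 2^1*4513^1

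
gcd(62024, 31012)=31012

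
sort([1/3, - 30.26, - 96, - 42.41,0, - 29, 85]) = [ - 96, - 42.41, - 30.26, - 29,0,  1/3, 85 ] 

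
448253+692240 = 1140493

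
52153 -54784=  - 2631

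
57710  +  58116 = 115826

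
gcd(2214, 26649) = 27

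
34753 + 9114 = 43867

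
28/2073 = 28/2073 = 0.01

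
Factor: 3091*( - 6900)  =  -2^2*3^1*5^2*11^1*23^1 * 281^1 = -21327900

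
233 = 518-285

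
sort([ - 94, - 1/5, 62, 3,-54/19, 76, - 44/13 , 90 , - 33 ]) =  [-94, - 33,  -  44/13,-54/19, - 1/5, 3, 62  ,  76, 90 ]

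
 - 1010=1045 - 2055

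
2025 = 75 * 27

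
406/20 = 203/10=20.30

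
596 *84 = 50064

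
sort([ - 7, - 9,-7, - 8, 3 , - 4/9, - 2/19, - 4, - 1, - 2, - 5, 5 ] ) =[-9, - 8, - 7, - 7, - 5, - 4, - 2 , - 1, - 4/9, - 2/19,  3, 5 ] 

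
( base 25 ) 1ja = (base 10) 1110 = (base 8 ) 2126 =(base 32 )12M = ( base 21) 2AI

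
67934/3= 67934/3 = 22644.67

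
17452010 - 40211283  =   - 22759273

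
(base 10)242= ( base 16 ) F2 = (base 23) AC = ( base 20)c2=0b11110010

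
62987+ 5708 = 68695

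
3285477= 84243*39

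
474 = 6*79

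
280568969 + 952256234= 1232825203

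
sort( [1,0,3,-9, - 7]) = [ - 9, - 7,0, 1,  3 ] 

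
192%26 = 10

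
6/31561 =6/31561 = 0.00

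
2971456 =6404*464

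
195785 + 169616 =365401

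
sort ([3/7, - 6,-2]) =[ - 6, - 2, 3/7]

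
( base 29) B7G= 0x24FE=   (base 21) 109K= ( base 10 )9470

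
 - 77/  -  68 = 1 + 9/68= 1.13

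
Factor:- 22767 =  - 3^1 * 7589^1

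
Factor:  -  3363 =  - 3^1*19^1*59^1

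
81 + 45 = 126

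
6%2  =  0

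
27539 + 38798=66337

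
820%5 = 0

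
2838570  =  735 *3862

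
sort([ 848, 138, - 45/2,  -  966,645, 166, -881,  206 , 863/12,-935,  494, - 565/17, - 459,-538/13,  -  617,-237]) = [ - 966, -935, -881,-617, - 459 ,-237, - 538/13, - 565/17 ,  -  45/2,863/12,138,  166,206, 494,645, 848 ]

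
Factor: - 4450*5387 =  -  23972150 = -  2^1 *5^2 * 89^1*5387^1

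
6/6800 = 3/3400  =  0.00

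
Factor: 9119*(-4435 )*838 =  - 33891037070 = -  2^1*5^1*11^1 * 419^1* 829^1  *  887^1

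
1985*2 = 3970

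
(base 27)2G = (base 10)70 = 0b1000110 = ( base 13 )55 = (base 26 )2I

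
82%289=82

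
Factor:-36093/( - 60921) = 12031/20307 = 3^( - 1)*7^( - 1 ) * 53^1 * 227^1*967^( - 1)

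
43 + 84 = 127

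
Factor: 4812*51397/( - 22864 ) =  - 61830591/5716 = -2^(-2)*3^1*103^1  *  401^1*499^1*1429^(-1 )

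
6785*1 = 6785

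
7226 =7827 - 601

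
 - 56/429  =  - 56/429 = - 0.13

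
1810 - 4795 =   -  2985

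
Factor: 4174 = 2^1* 2087^1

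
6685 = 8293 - 1608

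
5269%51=16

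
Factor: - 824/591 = - 2^3*3^ ( - 1 )*103^1*197^( - 1)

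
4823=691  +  4132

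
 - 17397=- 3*5799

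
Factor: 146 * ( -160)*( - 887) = 2^6*5^1*73^1 * 887^1 = 20720320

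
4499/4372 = 1+127/4372 = 1.03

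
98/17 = 5+13/17 = 5.76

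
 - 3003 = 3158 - 6161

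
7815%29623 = 7815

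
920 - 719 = 201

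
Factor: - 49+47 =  - 2^1  =  - 2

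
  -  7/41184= -1+ 41177/41184 = - 0.00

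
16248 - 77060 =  - 60812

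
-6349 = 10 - 6359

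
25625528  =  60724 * 422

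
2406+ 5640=8046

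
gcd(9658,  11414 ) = 878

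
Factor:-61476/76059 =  - 20492/25353 = - 2^2*3^(-4 )*47^1*109^1*313^ ( - 1) 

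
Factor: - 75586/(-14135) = 2^1*5^( - 1)*7^1*11^(- 1) * 257^(  -  1 )*5399^1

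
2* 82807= 165614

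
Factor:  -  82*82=-2^2* 41^2 =- 6724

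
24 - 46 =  - 22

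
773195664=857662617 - 84466953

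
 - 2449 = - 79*31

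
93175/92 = 93175/92 = 1012.77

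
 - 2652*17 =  - 45084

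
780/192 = 65/16  =  4.06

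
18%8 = 2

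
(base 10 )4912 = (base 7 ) 20215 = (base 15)16c7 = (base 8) 11460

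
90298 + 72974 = 163272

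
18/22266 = 1/1237 = 0.00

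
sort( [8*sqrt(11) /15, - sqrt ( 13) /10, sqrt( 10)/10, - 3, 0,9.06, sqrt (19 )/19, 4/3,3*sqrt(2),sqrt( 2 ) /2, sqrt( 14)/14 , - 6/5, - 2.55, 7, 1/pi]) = [ - 3, - 2.55, - 6/5, - sqrt(13 )/10 , 0 , sqrt( 19 ) /19, sqrt( 14 ) /14,sqrt( 10 )/10, 1/pi,sqrt( 2 ) /2, 4/3, 8*sqrt( 11) /15,3  *  sqrt( 2), 7,9.06]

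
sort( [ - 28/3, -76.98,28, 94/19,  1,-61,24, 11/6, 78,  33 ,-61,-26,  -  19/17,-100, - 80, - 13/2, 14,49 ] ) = [ - 100, - 80, - 76.98, - 61,- 61,  -  26, - 28/3 ,- 13/2,-19/17, 1 , 11/6,94/19,14, 24, 28, 33, 49, 78]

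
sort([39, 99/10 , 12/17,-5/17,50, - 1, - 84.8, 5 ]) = [ - 84.8, - 1, - 5/17, 12/17, 5, 99/10,  39, 50]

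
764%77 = 71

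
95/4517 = 95/4517 = 0.02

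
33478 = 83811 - 50333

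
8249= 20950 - 12701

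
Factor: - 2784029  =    -  29^1*96001^1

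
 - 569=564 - 1133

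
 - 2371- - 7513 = 5142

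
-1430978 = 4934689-6365667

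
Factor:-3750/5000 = - 2^(-2 ) *3^1 = -  3/4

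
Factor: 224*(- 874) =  - 2^6*7^1*19^1*23^1 = -195776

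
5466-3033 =2433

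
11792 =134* 88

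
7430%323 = 1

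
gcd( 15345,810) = 45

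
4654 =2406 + 2248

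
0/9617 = 0= 0.00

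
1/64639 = 1/64639 = 0.00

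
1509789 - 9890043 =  - 8380254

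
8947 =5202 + 3745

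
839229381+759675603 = 1598904984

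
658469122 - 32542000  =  625927122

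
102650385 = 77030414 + 25619971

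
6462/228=1077/38 = 28.34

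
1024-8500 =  - 7476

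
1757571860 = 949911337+807660523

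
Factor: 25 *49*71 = 86975 = 5^2*7^2*71^1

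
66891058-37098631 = 29792427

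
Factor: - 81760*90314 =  - 2^6*5^1*7^2*73^1 *6451^1=- 7384072640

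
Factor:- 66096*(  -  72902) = 2^5*3^5*17^1*36451^1 = 4818530592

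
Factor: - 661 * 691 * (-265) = 5^1* 53^1*661^1*691^1= 121039015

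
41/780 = 41/780 = 0.05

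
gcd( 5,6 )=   1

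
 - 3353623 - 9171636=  - 12525259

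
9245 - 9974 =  -729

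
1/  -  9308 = -1/9308 = -0.00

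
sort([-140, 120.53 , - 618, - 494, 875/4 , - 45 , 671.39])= [ - 618, - 494, - 140,-45 , 120.53,875/4,671.39] 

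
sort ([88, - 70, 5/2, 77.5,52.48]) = [-70, 5/2, 52.48 , 77.5, 88]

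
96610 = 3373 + 93237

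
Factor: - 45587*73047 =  - 3329993589=   - 3^1*13^1* 1873^1*45587^1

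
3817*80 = 305360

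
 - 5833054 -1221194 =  - 7054248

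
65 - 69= - 4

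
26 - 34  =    -  8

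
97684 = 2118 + 95566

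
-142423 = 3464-145887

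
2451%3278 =2451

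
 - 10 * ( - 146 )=1460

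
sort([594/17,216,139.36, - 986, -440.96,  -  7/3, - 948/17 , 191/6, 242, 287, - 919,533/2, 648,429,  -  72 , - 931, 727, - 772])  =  [ - 986,-931, -919, - 772, - 440.96 , - 72,  -  948/17, - 7/3, 191/6, 594/17, 139.36, 216, 242, 533/2,287,429,  648,727]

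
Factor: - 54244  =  -2^2*71^1*191^1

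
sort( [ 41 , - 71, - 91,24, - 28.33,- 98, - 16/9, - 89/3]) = [ -98, - 91,-71, - 89/3, - 28.33, - 16/9,24,41 ]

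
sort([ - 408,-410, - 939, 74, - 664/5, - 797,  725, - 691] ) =[-939, - 797 , - 691,-410,-408, - 664/5,74,  725]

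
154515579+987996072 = 1142511651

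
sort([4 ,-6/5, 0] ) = [  -  6/5, 0,4]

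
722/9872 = 361/4936 = 0.07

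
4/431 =4/431= 0.01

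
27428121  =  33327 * 823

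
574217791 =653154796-78937005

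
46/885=46/885 = 0.05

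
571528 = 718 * 796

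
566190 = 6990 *81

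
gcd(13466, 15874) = 2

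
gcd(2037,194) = 97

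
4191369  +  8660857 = 12852226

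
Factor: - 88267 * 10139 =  - 894939113 = - 61^1*1447^1*10139^1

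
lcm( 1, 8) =8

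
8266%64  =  10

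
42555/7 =6079  +  2/7 = 6079.29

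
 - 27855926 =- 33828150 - - 5972224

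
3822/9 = 1274/3= 424.67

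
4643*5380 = 24979340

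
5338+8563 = 13901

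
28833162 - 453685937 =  - 424852775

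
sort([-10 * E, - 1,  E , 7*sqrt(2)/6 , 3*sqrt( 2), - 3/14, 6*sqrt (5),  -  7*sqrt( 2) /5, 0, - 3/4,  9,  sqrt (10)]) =[ - 10 * E, - 7*sqrt (2 ) /5, - 1, - 3/4, - 3/14, 0, 7*sqrt(2)/6, E , sqrt( 10 ),3*sqrt ( 2), 9,6*sqrt(5) ] 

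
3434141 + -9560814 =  - 6126673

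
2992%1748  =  1244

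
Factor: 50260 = 2^2*5^1*7^1*359^1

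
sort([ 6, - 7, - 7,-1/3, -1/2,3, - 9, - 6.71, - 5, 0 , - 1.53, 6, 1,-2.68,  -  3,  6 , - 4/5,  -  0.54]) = [ - 9,-7, - 7, - 6.71, - 5, - 3, - 2.68 , - 1.53, - 4/5, - 0.54, - 1/2,-1/3,0,1,  3,6,6,6]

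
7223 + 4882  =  12105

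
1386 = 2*693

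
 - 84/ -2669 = 84/2669 = 0.03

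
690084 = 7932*87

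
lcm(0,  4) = 0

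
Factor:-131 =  - 131^1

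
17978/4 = 4494  +  1/2 = 4494.50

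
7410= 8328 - 918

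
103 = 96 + 7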